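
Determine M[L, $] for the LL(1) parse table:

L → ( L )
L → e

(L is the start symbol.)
Empty (error entry)

To find M[L, $], we find productions for L where $ is in the predict set (PREDICT(N → α) = (FIRST(α) \ {ε}) ∪ (FOLLOW(N) if α ⇒* ε)).

L → ( L ): PREDICT = { '(' }
L → e: PREDICT = { 'e' }

M[L, $] is empty (no production applies)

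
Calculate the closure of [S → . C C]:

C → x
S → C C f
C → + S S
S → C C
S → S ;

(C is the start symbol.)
To compute CLOSURE, for each item [A → α.Bβ] where B is a non-terminal, add [B → .γ] for all productions B → γ; repeat for the newly added items until nothing changes.

Start with: [S → . C C]
  [S → . C C] has the dot before C: add [C → . x], [C → . + S S]
No further items can be added.

CLOSURE = { [C → . + S S], [C → . x], [S → . C C] }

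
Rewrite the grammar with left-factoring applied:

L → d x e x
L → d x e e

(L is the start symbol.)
L → d x e L'
L' → x
L' → e

Left-factoring transforms A → αβ₁ | αβ₂ into A → αA' and A' → β₁ | β₂
(α is the longest common prefix among the alternatives). Repeat until
no nonterminal has two alternatives with a common prefix.

Round 1: L has alternatives sharing prefix 'd x e'. Introduce L': L → d x e L'
  Add: L' → x
  Add: L' → e

No remaining common prefixes — done.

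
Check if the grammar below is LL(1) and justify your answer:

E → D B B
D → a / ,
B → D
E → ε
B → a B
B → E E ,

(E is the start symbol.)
A grammar is LL(1) if for each non-terminal N with multiple productions, the predict sets of those productions are pairwise disjoint, where PREDICT(N → α) = (FIRST(α) \ {ε}) ∪ (FOLLOW(N) if α ⇒* ε).

Relevant sets:
  FIRST(D) = { 'a' }
  FIRST(E) = { 'a', ε }
  FOLLOW(E) = { $, ',', 'a' }

For E:
  PREDICT(E → D B B) = { 'a' }
  PREDICT(E → ε) = { $, ',', 'a' }
For B:
  PREDICT(B → D) = { 'a' }
  PREDICT(B → a B) = { 'a' }
  PREDICT(B → E E ',') = { ',', 'a' }
D has a single production, so nothing to check there.

Conflict found: Predict set conflict for E: { 'a' }
The grammar is NOT LL(1).

Answer: No. Predict set conflict for E: { 'a' }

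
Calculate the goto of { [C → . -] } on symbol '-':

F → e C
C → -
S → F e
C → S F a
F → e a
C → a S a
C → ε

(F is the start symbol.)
GOTO(I, '-') = CLOSURE({ [A → αX.β] : [A → α.Xβ] ∈ I, X = '-' })

Items with dot before '-', with the dot advanced:
  [C → . -] → [C → - .]
Closure adds nothing (no advanced item has the dot before a non-terminal).

GOTO = { [C → - .] }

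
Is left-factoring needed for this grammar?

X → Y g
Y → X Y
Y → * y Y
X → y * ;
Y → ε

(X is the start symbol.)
No, left-factoring is not needed

Left-factoring is needed when two productions for the same non-terminal
share a common prefix on the right-hand side.

Productions for X:
  X → Y g
  X → y * ;
Productions for Y:
  Y → X Y
  Y → * y Y
  Y → ε

No common prefixes found.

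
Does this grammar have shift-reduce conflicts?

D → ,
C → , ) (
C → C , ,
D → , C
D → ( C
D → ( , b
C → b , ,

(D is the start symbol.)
A shift-reduce conflict occurs when an LR(0) state has both:
  - a complete (reduce) item [A → α .] (dot at the end), and
  - a shift item [B → β . c γ] (dot before a terminal).

Augment with D' → D and build the canonical LR(0) collection (I0 = CLOSURE({[D' → . D]}), then GOTO on every symbol after a dot until no new states appear). It has 16 states:
  I0: { [D → . ( , b], [D → . ( C], [D → . , C], [D → . ,], [D' → . D] }  — shift
  I1: { [C → . , ) (], [C → . C , ,], [C → . b , ,], [D → ( . , b], [D → ( . C] }  — shift
  I2: { [C → . , ) (], [C → . C , ,], [C → . b , ,], [D → , . C], [D → , .] }  — shift, reduce
  I3: { [D' → D .] }  — accept
  I4: { [C → , . ) (] }  — shift
  I5: { [C → C . , ,], [D → , C .] }  — shift, reduce
  I6: { [C → b . , ,] }  — shift
  I7: { [C → b , . ,] }  — shift
  I8: { [C → b , , .] }  — reduce
  I9: { [C → C , . ,] }  — shift
  I10: { [C → C , , .] }  — reduce
  I11: { [C → , ) . (] }  — shift
  I12: { [C → , ) ( .] }  — reduce
  I13: { [C → , . ) (], [D → ( , . b] }  — shift
  I14: { [C → C . , ,], [D → ( C .] }  — shift, reduce
  I15: { [D → ( , b .] }  — reduce

I2 contains reduce item [D → , .] and shift items [C → . , ) (], [C → . b , ,] — shift-reduce conflict.
I5 contains reduce item [D → , C .] and shift item [C → C . , ,] — shift-reduce conflict.
I14 contains reduce item [D → ( C .] and shift item [C → C . , ,] — shift-reduce conflict.

Answer: Yes — I2: [D → , .] vs [C → . , ) (]; I5: [D → , C .] vs [C → C . , ,]; I14: [D → ( C .] vs [C → C . , ,]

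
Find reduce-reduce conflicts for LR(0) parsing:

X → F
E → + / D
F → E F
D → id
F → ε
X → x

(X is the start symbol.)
No reduce-reduce conflicts

Augment with X' → X and build the canonical LR(0) collection (I0 = CLOSURE({[X' → . X]}), then GOTO on every symbol after a dot until no new states appear). It has 10 states:
  I0: { [E → . + / D], [F → . E F], [F → .], [X → . F], [X → . x], [X' → . X] }  — shift, reduce
  I1: { [E → + . / D] }  — shift
  I2: { [E → . + / D], [F → . E F], [F → .], [F → E . F] }  — shift, reduce
  I3: { [X → F .] }  — reduce
  I4: { [X' → X .] }  — accept
  I5: { [X → x .] }  — reduce
  I6: { [F → E F .] }  — reduce
  I7: { [D → . id], [E → + / . D] }  — shift
  I8: { [E → + / D .] }  — reduce
  I9: { [D → id .] }  — reduce

No state contains more than one complete item.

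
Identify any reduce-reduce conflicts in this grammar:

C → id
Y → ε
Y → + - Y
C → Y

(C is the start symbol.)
Augment with C' → C and build the canonical LR(0) collection (I0 = CLOSURE({[C' → . C]}), then GOTO on every symbol after a dot until no new states appear). It has 7 states:
  I0: { [C → . Y], [C → . id], [C' → . C], [Y → . + - Y], [Y → .] }  — shift, reduce
  I1: { [Y → + . - Y] }  — shift
  I2: { [C' → C .] }  — accept
  I3: { [C → Y .] }  — reduce
  I4: { [C → id .] }  — reduce
  I5: { [Y → + - . Y], [Y → . + - Y], [Y → .] }  — shift, reduce
  I6: { [Y → + - Y .] }  — reduce

No state contains more than one complete item.

Answer: No reduce-reduce conflicts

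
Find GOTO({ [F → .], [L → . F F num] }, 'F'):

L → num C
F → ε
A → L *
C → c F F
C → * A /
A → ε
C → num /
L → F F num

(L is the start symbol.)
GOTO(I, 'F') = CLOSURE({ [A → αX.β] : [A → α.Xβ] ∈ I, X = 'F' })

Items with dot before 'F', with the dot advanced:
  [L → . F F num] → [L → F . F num]
Closure of the advanced items:
  [L → F . F num] has the dot before F: add [F → .]

GOTO = { [F → .], [L → F . F num] }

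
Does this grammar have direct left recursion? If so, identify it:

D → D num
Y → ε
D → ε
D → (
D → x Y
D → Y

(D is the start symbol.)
Yes, D is left-recursive

Direct left recursion occurs when N → N α for some non-terminal N (the right-hand side begins with the left-hand side itself).

D → D num: LEFT RECURSIVE (starts with D)
Y → ε: starts with ε
D → ε: starts with ε
D → (: starts with '('
D → x Y: starts with x
D → Y: starts with Y

The grammar has direct left recursion on: D.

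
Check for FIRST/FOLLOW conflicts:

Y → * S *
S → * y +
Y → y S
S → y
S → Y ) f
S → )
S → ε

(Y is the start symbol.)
A FIRST/FOLLOW conflict occurs when a non-terminal N has a nullable alternative N → β (β ⇒* ε) and another alternative N → α with FIRST(α) ∩ FOLLOW(N) ≠ ∅: on such a lookahead the parser cannot decide between expanding α and letting N vanish via β.

Nullable non-terminals: S.
FIRST sets used below: FIRST(Y) = { '*', 'y' }

S: nullable alternative(s) S → ε; FOLLOW(S) = { $, ')', '*' }
  S → * y +: FIRST \ {ε} = { '*' } — overlaps FOLLOW(S) on { '*' }: CONFLICT
  S → y: FIRST \ {ε} = { 'y' } — disjoint from FOLLOW(S)
  S → Y ) f: FIRST \ {ε} = { '*', 'y' } — overlaps FOLLOW(S) on { '*' }: CONFLICT
  S → ): FIRST \ {ε} = { ')' } — overlaps FOLLOW(S) on { ')' }: CONFLICT
  S → ε: FIRST \ {ε} = { } — this is the only nullable alternative, skip

Y has no nullable alternative, so no FIRST/FOLLOW check is needed there.

So the grammar has 3 FIRST/FOLLOW conflicts (marked CONFLICT above).

Answer: Yes. S → '*' y '+' with FOLLOW(S) on { '*' }; S → Y ')' f with FOLLOW(S) on { '*' }; S → ')' with FOLLOW(S) on { ')' }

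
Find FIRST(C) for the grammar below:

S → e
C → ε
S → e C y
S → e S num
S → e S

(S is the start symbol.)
To compute FIRST(C), examine every production with C on the left-hand side, reading each right-hand side left to right until a non-nullable symbol is reached.

From C → ε:
  - ε-production, so ε ∈ FIRST(C)

Collecting: FIRST(C) = { ε }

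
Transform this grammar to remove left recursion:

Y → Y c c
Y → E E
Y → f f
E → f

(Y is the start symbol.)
Y is directly left-recursive. The standard transformation for
  A → A α₁ | ... | A α_m | β₁ | ... | β_n
is
  A  → β₁ A' | ... | β_n A'
  A' → α₁ A' | ... | α_m A' | ε

Y → E E becomes Y → E E Y'
Y → f f becomes Y → f f Y'
Y → Y c c becomes Y' → c c Y'
Add Y' → ε

Productions for other non-terminals are unchanged:
  E → f

Resulting grammar:
Y → E E Y'
Y → f f Y'
Y' → c c Y'
Y' → ε
E → f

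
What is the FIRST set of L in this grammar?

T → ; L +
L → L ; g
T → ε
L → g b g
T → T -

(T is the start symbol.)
{ 'g' }

To compute FIRST(L), examine every production with L on the left-hand side, reading each right-hand side left to right until a non-nullable symbol is reached.

From L → L ; g:
  - L is the symbol being defined: contributes nothing new
    L is not nullable, so stop
From L → g b g:
  - g is a terminal: add 'g' and stop

Collecting: FIRST(L) = { 'g' }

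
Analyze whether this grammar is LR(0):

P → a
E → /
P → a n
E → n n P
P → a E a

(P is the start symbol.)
A grammar is LR(0) if no state in the canonical LR(0) collection has:
  - both a shift item (dot before a terminal) and a complete item (shift-reduce conflict), or
  - two or more complete items (reduce-reduce conflict; the accept item [P' → P .] counts as a complete item here).

Augment with P' → P and build the canonical LR(0) collection (I0 = CLOSURE({[P' → . P]}), then GOTO on every symbol after a dot until no new states appear). It has 9 states:
  I0: { [P → . a E a], [P → . a n], [P → . a], [P' → . P] }  — shift
  I1: { [P' → P .] }  — accept
  I2: { [E → . /], [E → . n n P], [P → a . E a], [P → a . n], [P → a .] }  — shift, reduce
  I3: { [E → / .] }  — reduce
  I4: { [P → a E . a] }  — shift
  I5: { [E → n . n P], [P → a n .] }  — shift, reduce
  I6: { [E → n n . P], [P → . a E a], [P → . a n], [P → . a] }  — shift
  I7: { [E → n n P .] }  — reduce
  I8: { [P → a E a .] }  — reduce

Conflict in state I2:
  Shift-reduce conflict between [P → a .] and [E → . /]
So the grammar is NOT LR(0).

Answer: No. Shift-reduce conflict between [P → a .] and [E → . /]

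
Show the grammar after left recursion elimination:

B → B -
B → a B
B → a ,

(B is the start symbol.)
B is directly left-recursive. The standard transformation for
  A → A α₁ | ... | A α_m | β₁ | ... | β_n
is
  A  → β₁ A' | ... | β_n A'
  A' → α₁ A' | ... | α_m A' | ε

B → a B becomes B → a B B'
B → a , becomes B → a , B'
B → B - becomes B' → - B'
Add B' → ε

Resulting grammar:
B → a B B'
B → a , B'
B' → - B'
B' → ε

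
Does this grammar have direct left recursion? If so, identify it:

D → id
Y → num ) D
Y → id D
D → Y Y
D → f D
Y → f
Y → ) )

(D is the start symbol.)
Direct left recursion occurs when N → N α for some non-terminal N (the right-hand side begins with the left-hand side itself).

D → id: starts with id
Y → num ) D: starts with num
Y → id D: starts with id
D → Y Y: starts with Y
D → f D: starts with f
Y → f: starts with f
Y → ) ): starts with ')'

No direct left recursion found.

Answer: No direct left recursion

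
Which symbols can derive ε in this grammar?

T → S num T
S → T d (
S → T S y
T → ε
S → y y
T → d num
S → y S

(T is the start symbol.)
{ 'T' }

A non-terminal is nullable if it can derive ε (the empty string): either it has an ε-production, or it has a production whose right-hand side consists entirely of nullable non-terminals.

ε-productions: T → ε
So T is immediately nullable.
No further non-terminal can be added: every production for the remaining non-terminals contains a terminal or a non-nullable non-terminal.
Nullable = { 'T' }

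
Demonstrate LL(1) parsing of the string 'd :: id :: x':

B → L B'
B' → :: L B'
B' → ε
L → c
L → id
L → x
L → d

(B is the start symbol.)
Stack is shown with the top on the left.

Stack      Input           Action
---------------------------------
B $        d :: id :: x $  output B → L B'
L B' $     d :: id :: x $  output L → d
d B' $     d :: id :: x $  match 'd'
B' $       :: id :: x $    output B' → :: L B'
:: L B' $  :: id :: x $    match '::'
L B' $     id :: x $       output L → id
id B' $    id :: x $       match 'id'
B' $       :: x $          output B' → :: L B'
:: L B' $  :: x $          match '::'
L B' $     x $             output L → x
x B' $     x $             match 'x'
B' $       $               output B' → ε
$          $               accept

The string is accepted.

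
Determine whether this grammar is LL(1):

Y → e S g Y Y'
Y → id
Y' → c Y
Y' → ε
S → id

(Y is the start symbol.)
A grammar is LL(1) if for each non-terminal N with multiple productions, the predict sets of those productions are pairwise disjoint, where PREDICT(N → α) = (FIRST(α) \ {ε}) ∪ (FOLLOW(N) if α ⇒* ε).

Relevant sets:
  FOLLOW(Y') = { $, 'c' }

For Y:
  PREDICT(Y → e S g Y Y') = { 'e' }
  PREDICT(Y → id) = { 'id' }
For Y':
  PREDICT(Y' → c Y) = { 'c' }
  PREDICT(Y' → ε) = { $, 'c' }
S has a single production, so nothing to check there.

Conflict found: Predict set conflict for Y': { 'c' }
The grammar is NOT LL(1).

Answer: No. Predict set conflict for Y': { 'c' }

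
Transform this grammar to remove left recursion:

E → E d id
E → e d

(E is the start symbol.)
E → e d E'
E' → d id E'
E' → ε

E is directly left-recursive. The standard transformation for
  A → A α₁ | ... | A α_m | β₁ | ... | β_n
is
  A  → β₁ A' | ... | β_n A'
  A' → α₁ A' | ... | α_m A' | ε

E → e d becomes E → e d E'
E → E d id becomes E' → d id E'
Add E' → ε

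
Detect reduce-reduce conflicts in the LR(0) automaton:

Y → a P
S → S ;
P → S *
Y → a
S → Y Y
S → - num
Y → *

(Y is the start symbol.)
Augment with Y' → Y and build the canonical LR(0) collection (I0 = CLOSURE({[Y' → . Y]}), then GOTO on every symbol after a dot until no new states appear). It has 12 states:
  I0: { [Y → . *], [Y → . a P], [Y → . a], [Y' → . Y] }  — shift
  I1: { [Y → * .] }  — reduce
  I2: { [Y' → Y .] }  — accept
  I3: { [P → . S *], [S → . - num], [S → . S ;], [S → . Y Y], [Y → . *], [Y → . a P], [Y → . a], [Y → a . P], [Y → a .] }  — shift, reduce
  I4: { [S → - . num] }  — shift
  I5: { [Y → a P .] }  — reduce
  I6: { [P → S . *], [S → S . ;] }  — shift
  I7: { [S → Y . Y], [Y → . *], [Y → . a P], [Y → . a] }  — shift
  I8: { [S → Y Y .] }  — reduce
  I9: { [P → S * .] }  — reduce
  I10: { [S → S ; .] }  — reduce
  I11: { [S → - num .] }  — reduce

No state contains more than one complete item.

Answer: No reduce-reduce conflicts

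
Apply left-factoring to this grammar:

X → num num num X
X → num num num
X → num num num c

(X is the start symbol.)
X → num num num X'
X' → X
X' → ε
X' → c

Left-factoring transforms A → αβ₁ | αβ₂ into A → αA' and A' → β₁ | β₂
(α is the longest common prefix among the alternatives). Repeat until
no nonterminal has two alternatives with a common prefix.

Round 1: X has alternatives sharing prefix 'num num num'. Introduce X': X → num num num X'
  Add: X' → X
  Add: X' → ε
  Add: X' → c

No remaining common prefixes — done.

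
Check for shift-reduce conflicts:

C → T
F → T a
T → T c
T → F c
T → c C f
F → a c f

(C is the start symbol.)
Yes — I3: [C → T .] vs [F → T . a]

A shift-reduce conflict occurs when an LR(0) state has both:
  - a complete (reduce) item [A → α .] (dot at the end), and
  - a shift item [B → β . c γ] (dot before a terminal).

Augment with C' → C and build the canonical LR(0) collection (I0 = CLOSURE({[C' → . C]}), then GOTO on every symbol after a dot until no new states appear). It has 13 states:
  I0: { [C → . T], [C' → . C], [F → . T a], [F → . a c f], [T → . F c], [T → . T c], [T → . c C f] }  — shift
  I1: { [C' → C .] }  — accept
  I2: { [T → F . c] }  — shift
  I3: { [C → T .], [F → T . a], [T → T . c] }  — shift, reduce
  I4: { [F → a . c f] }  — shift
  I5: { [C → . T], [F → . T a], [F → . a c f], [T → . F c], [T → . T c], [T → . c C f], [T → c . C f] }  — shift
  I6: { [T → c C . f] }  — shift
  I7: { [T → c C f .] }  — reduce
  I8: { [F → a c . f] }  — shift
  I9: { [F → a c f .] }  — reduce
  I10: { [F → T a .] }  — reduce
  I11: { [T → T c .] }  — reduce
  I12: { [T → F c .] }  — reduce

I3 contains reduce item [C → T .] and shift items [F → T . a], [T → T . c] — shift-reduce conflict.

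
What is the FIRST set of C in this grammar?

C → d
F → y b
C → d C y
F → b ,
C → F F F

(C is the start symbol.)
{ 'b', 'd', 'y' }

FIRST sets of the other non-terminals involved (by the same procedure, iterated to a fixed point):
  FIRST(F) = { 'b', 'y' }

From C → d:
  - d is a terminal: add 'd' and stop
From C → d C y:
  - d is a terminal: add 'd' and stop
From C → F F F:
  - F is a non-terminal: add FIRST(F) \ {ε} = { 'b', 'y' }
    F is not nullable, so stop

Collecting: FIRST(C) = { 'b', 'd', 'y' }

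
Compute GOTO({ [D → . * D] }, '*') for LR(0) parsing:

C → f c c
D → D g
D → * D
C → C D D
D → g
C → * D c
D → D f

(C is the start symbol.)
{ [D → * . D], [D → . * D], [D → . D f], [D → . D g], [D → . g] }

GOTO(I, '*') = CLOSURE({ [A → αX.β] : [A → α.Xβ] ∈ I, X = '*' })

Items with dot before '*', with the dot advanced:
  [D → . * D] → [D → * . D]
Closure of the advanced items:
  [D → * . D] has the dot before D: add [D → . D g], [D → . * D], [D → . g], [D → . D f]

GOTO = { [D → * . D], [D → . * D], [D → . D f], [D → . D g], [D → . g] }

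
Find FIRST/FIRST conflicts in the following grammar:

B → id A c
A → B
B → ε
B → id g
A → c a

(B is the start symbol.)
Yes. B → id A c / B → id g on { 'id' }

A FIRST/FIRST conflict occurs when two productions N → α and N → β for the same non-terminal have FIRST(α) ∩ FIRST(β) ≠ ∅ (with ε ∈ FIRST of a nullable right-hand side, so two nullable alternatives also conflict).

FIRST sets of the non-terminals at (or reachable through a nullable prefix from) the front of some alternative:
  FIRST(B) = { 'id', ε }

Productions for B:
  B → id A c: FIRST = { 'id' }
  B → ε: FIRST = { ε }
  B → id g: FIRST = { 'id' }
Productions for A:
  A → B: FIRST = { 'id', ε }
  A → c a: FIRST = { 'c' }

Conflict for B: B → id A c and B → id g
  Overlap: { 'id' }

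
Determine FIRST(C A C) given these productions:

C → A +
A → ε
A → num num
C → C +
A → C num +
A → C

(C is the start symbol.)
{ '+', 'num' }

FIRST sets of the non-terminals involved (from the grammar, by fixed-point iteration):
  FIRST(C) = { '+', 'num' }

To compute FIRST(C A C), process the symbols left to right:
Symbol C is a non-terminal. Add FIRST(C) \ {ε} = { '+', 'num' }
C is not nullable (ε ∉ FIRST(C)), so stop here.
FIRST(C A C) = { '+', 'num' }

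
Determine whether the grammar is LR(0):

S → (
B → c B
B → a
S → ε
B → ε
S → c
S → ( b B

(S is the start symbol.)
A grammar is LR(0) if no state in the canonical LR(0) collection has:
  - both a shift item (dot before a terminal) and a complete item (shift-reduce conflict), or
  - two or more complete items (reduce-reduce conflict; the accept item [S' → S .] counts as a complete item here).

Augment with S' → S and build the canonical LR(0) collection (I0 = CLOSURE({[S' → . S]}), then GOTO on every symbol after a dot until no new states appear). It has 9 states:
  I0: { [S → . ( b B], [S → . (], [S → . c], [S → .], [S' → . S] }  — shift, reduce
  I1: { [S → ( . b B], [S → ( .] }  — shift, reduce
  I2: { [S' → S .] }  — accept
  I3: { [S → c .] }  — reduce
  I4: { [B → . a], [B → . c B], [B → .], [S → ( b . B] }  — shift, reduce
  I5: { [S → ( b B .] }  — reduce
  I6: { [B → a .] }  — reduce
  I7: { [B → . a], [B → . c B], [B → .], [B → c . B] }  — shift, reduce
  I8: { [B → c B .] }  — reduce

Conflict in state I0:
  Shift-reduce conflict between [S → .] and [S → . (]
So the grammar is NOT LR(0).

Answer: No. Shift-reduce conflict between [S → .] and [S → . (]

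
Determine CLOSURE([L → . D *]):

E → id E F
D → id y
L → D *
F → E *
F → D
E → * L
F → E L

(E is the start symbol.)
{ [D → . id y], [L → . D *] }

Start with: [L → . D *]
  [L → . D *] has the dot before D: add [D → . id y]
No further items can be added.

CLOSURE = { [D → . id y], [L → . D *] }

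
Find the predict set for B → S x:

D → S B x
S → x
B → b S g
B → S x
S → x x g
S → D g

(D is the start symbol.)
{ 'x' }

PREDICT(B → S x) = (FIRST(RHS) \ {ε}) ∪ (FOLLOW(B) if ε ∈ FIRST(RHS), i.e. RHS ⇒* ε)
FIRST(S) = { 'x' }
FIRST(S x) = { 'x' }
ε ∉ FIRST(S x), so FOLLOW(B) is not added.
PREDICT(B → S x) = { 'x' }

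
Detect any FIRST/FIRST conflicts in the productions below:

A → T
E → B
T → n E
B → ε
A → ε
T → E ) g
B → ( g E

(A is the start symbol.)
No FIRST/FIRST conflicts.

FIRST sets of the non-terminals at (or reachable through a nullable prefix from) the front of some alternative:
  FIRST(T) = { '(', ')', 'n' }
  FIRST(E) = { '(', ε }

Productions for A:
  A → T: FIRST = { '(', ')', 'n' }
  A → ε: FIRST = { ε }
Productions for T:
  T → n E: FIRST = { 'n' }
  T → E ) g: FIRST = { '(', ')' }
Productions for B:
  B → ε: FIRST = { ε }
  B → ( g E: FIRST = { '(' }
E has only one production, so no FIRST/FIRST conflict is possible there.

All alternatives of each non-terminal have pairwise disjoint FIRST sets.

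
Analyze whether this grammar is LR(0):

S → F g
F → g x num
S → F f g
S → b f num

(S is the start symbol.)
Augment with S' → S and build the canonical LR(0) collection (I0 = CLOSURE({[S' → . S]}), then GOTO on every symbol after a dot until no new states appear). It has 12 states:
  I0: { [F → . g x num], [S → . F f g], [S → . F g], [S → . b f num], [S' → . S] }  — shift
  I1: { [S → F . f g], [S → F . g] }  — shift
  I2: { [S' → S .] }  — accept
  I3: { [S → b . f num] }  — shift
  I4: { [F → g . x num] }  — shift
  I5: { [F → g x . num] }  — shift
  I6: { [F → g x num .] }  — reduce
  I7: { [S → b f . num] }  — shift
  I8: { [S → b f num .] }  — reduce
  I9: { [S → F f . g] }  — shift
  I10: { [S → F g .] }  — reduce
  I11: { [S → F f g .] }  — reduce

Every state is either a pure shift/goto state or contains exactly one complete item and nothing to shift — no conflicts. The grammar is LR(0).

Answer: Yes, the grammar is LR(0)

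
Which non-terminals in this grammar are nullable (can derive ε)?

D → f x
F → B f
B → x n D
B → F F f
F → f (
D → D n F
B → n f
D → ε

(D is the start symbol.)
{ 'D' }

A non-terminal is nullable if it can derive ε (the empty string): either it has an ε-production, or it has a production whose right-hand side consists entirely of nullable non-terminals.

ε-productions: D → ε
So D is immediately nullable.
No further non-terminal can be added: every production for the remaining non-terminals contains a terminal or a non-nullable non-terminal.
Nullable = { 'D' }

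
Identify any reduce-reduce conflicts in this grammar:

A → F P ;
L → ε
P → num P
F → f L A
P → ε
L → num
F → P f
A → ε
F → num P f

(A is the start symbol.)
Augment with A' → A and build the canonical LR(0) collection (I0 = CLOSURE({[A' → . A]}), then GOTO on every symbol after a dot until no new states appear). It has 16 states:
  I0: { [A → . F P ;], [A → .], [A' → . A], [F → . P f], [F → . f L A], [F → . num P f], [P → . num P], [P → .] }  — shift, 2 reduces
  I1: { [A' → A .] }  — accept
  I2: { [A → F . P ;], [P → . num P], [P → .] }  — shift, reduce
  I3: { [F → P . f] }  — shift
  I4: { [F → f . L A], [L → . num], [L → .] }  — shift, reduce
  I5: { [F → num . P f], [P → . num P], [P → .], [P → num . P] }  — shift, reduce
  I6: { [F → num P . f], [P → num P .] }  — shift, reduce
  I7: { [P → . num P], [P → .], [P → num . P] }  — shift, reduce
  I8: { [P → num P .] }  — reduce
  I9: { [F → num P f .] }  — reduce
  I10: { [A → . F P ;], [A → .], [F → . P f], [F → . f L A], [F → . num P f], [F → f L . A], [P → . num P], [P → .] }  — shift, 2 reduces
  I11: { [L → num .] }  — reduce
  I12: { [F → f L A .] }  — reduce
  I13: { [F → P f .] }  — reduce
  I14: { [A → F P . ;] }  — shift
  I15: { [A → F P ; .] }  — reduce

I0 contains complete items [A → .], [P → .] — reduce-reduce conflict.
I10 contains complete items [A → .], [P → .] — reduce-reduce conflict.

Answer: Yes — I0: [A → .] vs [P → .]; I10: [A → .] vs [P → .]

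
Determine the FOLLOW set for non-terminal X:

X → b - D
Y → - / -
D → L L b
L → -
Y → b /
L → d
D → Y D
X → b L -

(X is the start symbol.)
X is the start symbol, so $ ∈ FOLLOW(X).
X does not occur on any right-hand side.

Taking the union: FOLLOW(X) = { $ }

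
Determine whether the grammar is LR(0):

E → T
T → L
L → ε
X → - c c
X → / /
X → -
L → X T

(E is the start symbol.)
A grammar is LR(0) if no state in the canonical LR(0) collection has:
  - both a shift item (dot before a terminal) and a complete item (shift-reduce conflict), or
  - two or more complete items (reduce-reduce conflict; the accept item [E' → E .] counts as a complete item here).

Augment with E' → E and build the canonical LR(0) collection (I0 = CLOSURE({[E' → . E]}), then GOTO on every symbol after a dot until no new states appear). It has 11 states:
  I0: { [E → . T], [E' → . E], [L → . X T], [L → .], [T → . L], [X → . - c c], [X → . -], [X → . / /] }  — shift, reduce
  I1: { [X → - . c c], [X → - .] }  — shift, reduce
  I2: { [X → / . /] }  — shift
  I3: { [E' → E .] }  — accept
  I4: { [T → L .] }  — reduce
  I5: { [E → T .] }  — reduce
  I6: { [L → . X T], [L → .], [L → X . T], [T → . L], [X → . - c c], [X → . -], [X → . / /] }  — shift, reduce
  I7: { [L → X T .] }  — reduce
  I8: { [X → / / .] }  — reduce
  I9: { [X → - c . c] }  — shift
  I10: { [X → - c c .] }  — reduce

Conflict in state I0:
  Shift-reduce conflict between [L → .] and [X → . -]
So the grammar is NOT LR(0).

Answer: No. Shift-reduce conflict between [L → .] and [X → . -]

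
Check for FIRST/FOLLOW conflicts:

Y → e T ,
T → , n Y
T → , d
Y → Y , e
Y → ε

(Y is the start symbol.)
Nullable non-terminals: Y.
FIRST sets used below: FIRST(Y) = { ',', 'e', ε }

Y: nullable alternative(s) Y → ε; FOLLOW(Y) = { $, ',' }
  Y → e T ,: FIRST \ {ε} = { 'e' } — disjoint from FOLLOW(Y)
  Y → Y , e: FIRST \ {ε} = { ',', 'e' } — overlaps FOLLOW(Y) on { ',' }: CONFLICT
  Y → ε: FIRST \ {ε} = { } — this is the only nullable alternative, skip

T has no nullable alternative, so no FIRST/FOLLOW check is needed there.

So the grammar has 1 FIRST/FOLLOW conflict (marked CONFLICT above).

Answer: Yes. Y → Y ',' e with FOLLOW(Y) on { ',' }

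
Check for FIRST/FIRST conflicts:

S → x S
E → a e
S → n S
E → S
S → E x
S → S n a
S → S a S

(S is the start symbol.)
Yes. S → x S / S → E x on { 'x' }; S → x S / S → S n a on { 'x' }; S → x S / S → S a S on { 'x' }; S → n S / S → E x on { 'n' }; S → n S / S → S n a on { 'n' }; S → n S / S → S a S on { 'n' }; S → E x / S → S n a on { 'a', 'n', 'x' }; S → E x / S → S a S on { 'a', 'n', 'x' }; S → S n a / S → S a S on { 'a', 'n', 'x' }; E → a e / E → S on { 'a' }

A FIRST/FIRST conflict occurs when two productions N → α and N → β for the same non-terminal have FIRST(α) ∩ FIRST(β) ≠ ∅ (with ε ∈ FIRST of a nullable right-hand side, so two nullable alternatives also conflict).

FIRST sets of the non-terminals at (or reachable through a nullable prefix from) the front of some alternative:
  FIRST(E) = { 'a', 'n', 'x' }
  FIRST(S) = { 'a', 'n', 'x' }

Productions for S:
  S → x S: FIRST = { 'x' }
  S → n S: FIRST = { 'n' }
  S → E x: FIRST = { 'a', 'n', 'x' }
  S → S n a: FIRST = { 'a', 'n', 'x' }
  S → S a S: FIRST = { 'a', 'n', 'x' }
Productions for E:
  E → a e: FIRST = { 'a' }
  E → S: FIRST = { 'a', 'n', 'x' }

Conflict for S: S → x S and S → E x
  Overlap: { 'x' }
Conflict for S: S → x S and S → S n a
  Overlap: { 'x' }
Conflict for S: S → x S and S → S a S
  Overlap: { 'x' }
Conflict for S: S → n S and S → E x
  Overlap: { 'n' }
Conflict for S: S → n S and S → S n a
  Overlap: { 'n' }
Conflict for S: S → n S and S → S a S
  Overlap: { 'n' }
Conflict for S: S → E x and S → S n a
  Overlap: { 'a', 'n', 'x' }
Conflict for S: S → E x and S → S a S
  Overlap: { 'a', 'n', 'x' }
Conflict for S: S → S n a and S → S a S
  Overlap: { 'a', 'n', 'x' }
Conflict for E: E → a e and E → S
  Overlap: { 'a' }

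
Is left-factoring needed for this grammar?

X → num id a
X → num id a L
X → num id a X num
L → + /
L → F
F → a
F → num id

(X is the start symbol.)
Left-factoring is needed when two productions for the same non-terminal
share a common prefix on the right-hand side.

Productions for X:
  X → num id a
  X → num id a L
  X → num id a X num
Productions for L:
  L → + /
  L → F
Productions for F:
  F → a
  F → num id

Found common prefix 'num id a' in productions for X

Answer: Yes, X has productions with common prefix 'num id a'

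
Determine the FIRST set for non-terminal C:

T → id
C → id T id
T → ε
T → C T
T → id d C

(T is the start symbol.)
{ 'id' }

To compute FIRST(C), examine every production with C on the left-hand side, reading each right-hand side left to right until a non-nullable symbol is reached.

From C → id T id:
  - id is a terminal: add 'id' and stop

Collecting: FIRST(C) = { 'id' }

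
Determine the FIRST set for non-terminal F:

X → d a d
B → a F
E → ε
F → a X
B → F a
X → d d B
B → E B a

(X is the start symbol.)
{ 'a' }

To compute FIRST(F), examine every production with F on the left-hand side, reading each right-hand side left to right until a non-nullable symbol is reached.

From F → a X:
  - a is a terminal: add 'a' and stop

Collecting: FIRST(F) = { 'a' }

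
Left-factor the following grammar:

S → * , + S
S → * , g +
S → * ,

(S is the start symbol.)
Left-factoring transforms A → αβ₁ | αβ₂ into A → αA' and A' → β₁ | β₂
(α is the longest common prefix among the alternatives). Repeat until
no nonterminal has two alternatives with a common prefix.

Round 1: S has alternatives sharing prefix '* ,'. Introduce S': S → * , S'
  Add: S' → + S
  Add: S' → g +
  Add: S' → ε

No remaining common prefixes — done.

Resulting grammar:
S → * , S'
S' → + S
S' → g +
S' → ε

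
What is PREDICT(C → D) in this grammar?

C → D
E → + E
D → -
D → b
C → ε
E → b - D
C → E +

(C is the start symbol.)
PREDICT(C → D) = (FIRST(RHS) \ {ε}) ∪ (FOLLOW(C) if ε ∈ FIRST(RHS), i.e. RHS ⇒* ε)
FIRST(D) = { '-', 'b' }
FIRST(D) = { '-', 'b' }
ε ∉ FIRST(D), so FOLLOW(C) is not added.
PREDICT(C → D) = { '-', 'b' }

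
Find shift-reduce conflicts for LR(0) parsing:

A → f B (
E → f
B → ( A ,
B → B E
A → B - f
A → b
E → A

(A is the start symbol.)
Augment with A' → A and build the canonical LR(0) collection (I0 = CLOSURE({[A' → . A]}), then GOTO on every symbol after a dot until no new states appear). It has 15 states:
  I0: { [A → . B - f], [A → . b], [A → . f B (], [A' → . A], [B → . ( A ,], [B → . B E] }  — shift
  I1: { [A → . B - f], [A → . b], [A → . f B (], [B → ( . A ,], [B → . ( A ,], [B → . B E] }  — shift
  I2: { [A' → A .] }  — accept
  I3: { [A → . B - f], [A → . b], [A → . f B (], [A → B . - f], [B → . ( A ,], [B → . B E], [B → B . E], [E → . A], [E → . f] }  — shift
  I4: { [A → b .] }  — reduce
  I5: { [A → f . B (], [B → . ( A ,], [B → . B E] }  — shift
  I6: { [A → . B - f], [A → . b], [A → . f B (], [A → f B . (], [B → . ( A ,], [B → . B E], [B → B . E], [E → . A], [E → . f] }  — shift
  I7: { [A → . B - f], [A → . b], [A → . f B (], [A → f B ( .], [B → ( . A ,], [B → . ( A ,], [B → . B E] }  — shift, reduce
  I8: { [E → A .] }  — reduce
  I9: { [B → B E .] }  — reduce
  I10: { [A → f . B (], [B → . ( A ,], [B → . B E], [E → f .] }  — shift, reduce
  I11: { [B → ( A . ,] }  — shift
  I12: { [B → ( A , .] }  — reduce
  I13: { [A → B - . f] }  — shift
  I14: { [A → B - f .] }  — reduce

I7 contains reduce item [A → f B ( .] and shift items [A → . b], [A → . f B (], [B → . ( A ,] — shift-reduce conflict.
I10 contains reduce item [E → f .] and shift item [B → . ( A ,] — shift-reduce conflict.

Answer: Yes — I7: [A → f B ( .] vs [A → . b]; I10: [E → f .] vs [B → . ( A ,]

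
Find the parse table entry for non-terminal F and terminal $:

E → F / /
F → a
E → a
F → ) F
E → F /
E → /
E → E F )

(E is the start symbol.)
To find M[F, $], we find productions for F where $ is in the predict set (PREDICT(N → α) = (FIRST(α) \ {ε}) ∪ (FOLLOW(N) if α ⇒* ε)).

F → a: PREDICT = { 'a' }
F → ) F: PREDICT = { ')' }

M[F, $] is empty (no production applies)

Answer: Empty (error entry)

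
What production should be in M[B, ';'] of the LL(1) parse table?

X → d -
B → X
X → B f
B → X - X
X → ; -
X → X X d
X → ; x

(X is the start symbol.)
To find M[B, ';'], we find productions for B where ';' is in the predict set (PREDICT(N → α) = (FIRST(α) \ {ε}) ∪ (FOLLOW(N) if α ⇒* ε)).

Relevant sets:
  FIRST(X) = { ';', 'd' }

B → X: PREDICT = { ';', 'd' }
  ';' is in predict set, so this production goes in M[B, ';']
B → X - X: PREDICT = { ';', 'd' }
  ';' is in predict set, so this production goes in M[B, ';']

M[B, ';'] = B → X, B → X - X  (a multiply-defined cell — the grammar is not LL(1))

Answer: B → X, B → X - X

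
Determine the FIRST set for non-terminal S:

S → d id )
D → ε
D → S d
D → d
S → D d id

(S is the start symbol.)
{ 'd' }

To compute FIRST(S), examine every production with S on the left-hand side, reading each right-hand side left to right until a non-nullable symbol is reached.

FIRST sets of the other non-terminals involved (by the same procedure, iterated to a fixed point):
  FIRST(D) = { 'd', ε }

From S → d id ):
  - d is a terminal: add 'd' and stop
From S → D d id:
  - D is a non-terminal: add FIRST(D) \ {ε} = { 'd' }
    D is nullable, so continue to the next symbol
  - d is a terminal: add 'd' and stop

Collecting: FIRST(S) = { 'd' }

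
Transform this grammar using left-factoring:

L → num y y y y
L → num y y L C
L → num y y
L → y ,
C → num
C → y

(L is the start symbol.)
L → num y y L'
L' → y y
L' → L C
L' → ε
L → y ,
C → num
C → y

Left-factoring transforms A → αβ₁ | αβ₂ into A → αA' and A' → β₁ | β₂
(α is the longest common prefix among the alternatives). Repeat until
no nonterminal has two alternatives with a common prefix.

Round 1: L has alternatives sharing prefix 'num y y'. Introduce L': L → num y y L'
  Add: L' → y y
  Add: L' → L C
  Add: L' → ε

No remaining common prefixes — done.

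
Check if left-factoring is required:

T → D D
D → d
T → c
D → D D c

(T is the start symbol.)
No, left-factoring is not needed

Left-factoring is needed when two productions for the same non-terminal
share a common prefix on the right-hand side.

Productions for T:
  T → D D
  T → c
Productions for D:
  D → d
  D → D D c

No common prefixes found.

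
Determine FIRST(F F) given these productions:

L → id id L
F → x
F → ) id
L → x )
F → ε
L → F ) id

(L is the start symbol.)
{ ')', 'x', ε }

FIRST sets of the non-terminals involved (from the grammar, by fixed-point iteration):
  FIRST(F) = { ')', 'x', ε }

To compute FIRST(F F), process the symbols left to right:
Symbol F is a non-terminal. Add FIRST(F) \ {ε} = { ')', 'x' }
F is nullable (ε ∈ FIRST(F)), continue to the next symbol.
Symbol F is a non-terminal. Add FIRST(F) \ {ε} = { ')', 'x' }
F is nullable (ε ∈ FIRST(F)), continue to the next symbol.
All symbols are nullable, so ε is in the result.
FIRST(F F) = { ')', 'x', ε }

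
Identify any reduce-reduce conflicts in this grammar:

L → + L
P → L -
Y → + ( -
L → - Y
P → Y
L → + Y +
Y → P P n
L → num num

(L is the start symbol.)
A reduce-reduce conflict occurs when an LR(0) state has two complete items [A → α .] and [B → β .] — both call for a reduction, and with no lookahead the parser cannot choose between them.

Augment with L' → L and build the canonical LR(0) collection (I0 = CLOSURE({[L' → . L]}), then GOTO on every symbol after a dot until no new states appear). It has 19 states:
  I0: { [L → . + L], [L → . + Y +], [L → . - Y], [L → . num num], [L' → . L] }  — shift
  I1: { [L → + . L], [L → + . Y +], [L → . + L], [L → . + Y +], [L → . - Y], [L → . num num], [P → . L -], [P → . Y], [Y → . + ( -], [Y → . P P n] }  — shift
  I2: { [L → - . Y], [L → . + L], [L → . + Y +], [L → . - Y], [L → . num num], [P → . L -], [P → . Y], [Y → . + ( -], [Y → . P P n] }  — shift
  I3: { [L' → L .] }  — accept
  I4: { [L → num . num] }  — shift
  I5: { [L → num num .] }  — reduce
  I6: { [L → + . L], [L → + . Y +], [L → . + L], [L → . + Y +], [L → . - Y], [L → . num num], [P → . L -], [P → . Y], [Y → + . ( -], [Y → . + ( -], [Y → . P P n] }  — shift
  I7: { [P → L . -] }  — shift
  I8: { [L → . + L], [L → . + Y +], [L → . - Y], [L → . num num], [P → . L -], [P → . Y], [Y → . + ( -], [Y → . P P n], [Y → P . P n] }  — shift
  I9: { [L → - Y .], [P → Y .] }  — 2 reduces
  I10: { [L → . + L], [L → . + Y +], [L → . - Y], [L → . num num], [P → . L -], [P → . Y], [Y → . + ( -], [Y → . P P n], [Y → P . P n], [Y → P P . n] }  — shift
  I11: { [P → Y .] }  — reduce
  I12: { [Y → P P n .] }  — reduce
  I13: { [P → L - .] }  — reduce
  I14: { [Y → + ( . -] }  — shift
  I15: { [L → + L .], [P → L . -] }  — shift, reduce
  I16: { [L → + Y . +], [P → Y .] }  — shift, reduce
  I17: { [L → + Y + .] }  — reduce
  I18: { [Y → + ( - .] }  — reduce

I9 contains complete items [L → - Y .], [P → Y .] — reduce-reduce conflict.

Answer: Yes — I9: [L → - Y .] vs [P → Y .]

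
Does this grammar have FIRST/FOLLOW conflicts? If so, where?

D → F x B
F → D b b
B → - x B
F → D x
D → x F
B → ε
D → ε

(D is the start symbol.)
Nullable non-terminals: B, D.
FIRST sets used below: FIRST(F) = { 'b', 'x' }

B: nullable alternative(s) B → ε; FOLLOW(B) = { $, 'b', 'x' }
  B → - x B: FIRST \ {ε} = { '-' } — disjoint from FOLLOW(B)
  B → ε: FIRST \ {ε} = { } — this is the only nullable alternative, skip

D: nullable alternative(s) D → ε; FOLLOW(D) = { $, 'b', 'x' }
  D → F x B: FIRST \ {ε} = { 'b', 'x' } — overlaps FOLLOW(D) on { 'b', 'x' }: CONFLICT
  D → x F: FIRST \ {ε} = { 'x' } — overlaps FOLLOW(D) on { 'x' }: CONFLICT
  D → ε: FIRST \ {ε} = { } — this is the only nullable alternative, skip

F has no nullable alternative, so no FIRST/FOLLOW check is needed there.

So the grammar has 2 FIRST/FOLLOW conflicts (marked CONFLICT above).

Answer: Yes. D → F x B with FOLLOW(D) on { 'b', 'x' }; D → x F with FOLLOW(D) on { 'x' }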